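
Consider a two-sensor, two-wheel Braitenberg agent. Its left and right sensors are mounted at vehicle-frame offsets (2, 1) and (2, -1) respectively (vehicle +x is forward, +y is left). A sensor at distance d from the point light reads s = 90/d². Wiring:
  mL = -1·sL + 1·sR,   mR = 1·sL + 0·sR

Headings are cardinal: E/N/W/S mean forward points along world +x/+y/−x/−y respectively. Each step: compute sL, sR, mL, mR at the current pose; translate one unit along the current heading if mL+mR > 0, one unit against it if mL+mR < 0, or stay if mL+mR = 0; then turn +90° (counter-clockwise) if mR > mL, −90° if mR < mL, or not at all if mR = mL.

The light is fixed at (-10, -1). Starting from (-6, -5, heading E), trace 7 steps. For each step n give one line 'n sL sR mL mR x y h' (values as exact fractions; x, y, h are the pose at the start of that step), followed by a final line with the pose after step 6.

n=0: pose=(-6,-5,E); sL=2, sR=90/61; mL=-32/61, mR=2; mL+mR=90/61 → advance +1; mR−mL=154/61 → turn +1·90°
n=1: pose=(-5,-5,N); sL=9/2, sR=9/4; mL=-9/4, mR=9/2; mL+mR=9/4 → advance +1; mR−mL=27/4 → turn +1·90°
n=2: pose=(-5,-4,W); sL=18/5, sR=90/13; mL=216/65, mR=18/5; mL+mR=90/13 → advance +1; mR−mL=18/65 → turn +1·90°
n=3: pose=(-6,-4,S); sL=9/5, sR=45/17; mL=72/85, mR=9/5; mL+mR=45/17 → advance +1; mR−mL=81/85 → turn +1·90°
n=4: pose=(-6,-5,E); sL=2, sR=90/61; mL=-32/61, mR=2; mL+mR=90/61 → advance +1; mR−mL=154/61 → turn +1·90°
n=5: pose=(-5,-5,N); sL=9/2, sR=9/4; mL=-9/4, mR=9/2; mL+mR=9/4 → advance +1; mR−mL=27/4 → turn +1·90°
n=6: pose=(-5,-4,W); sL=18/5, sR=90/13; mL=216/65, mR=18/5; mL+mR=90/13 → advance +1; mR−mL=18/65 → turn +1·90°

0 2 90/61 -32/61 2 -6 -5 E
1 9/2 9/4 -9/4 9/2 -5 -5 N
2 18/5 90/13 216/65 18/5 -5 -4 W
3 9/5 45/17 72/85 9/5 -6 -4 S
4 2 90/61 -32/61 2 -6 -5 E
5 9/2 9/4 -9/4 9/2 -5 -5 N
6 18/5 90/13 216/65 18/5 -5 -4 W
final -6 -4 S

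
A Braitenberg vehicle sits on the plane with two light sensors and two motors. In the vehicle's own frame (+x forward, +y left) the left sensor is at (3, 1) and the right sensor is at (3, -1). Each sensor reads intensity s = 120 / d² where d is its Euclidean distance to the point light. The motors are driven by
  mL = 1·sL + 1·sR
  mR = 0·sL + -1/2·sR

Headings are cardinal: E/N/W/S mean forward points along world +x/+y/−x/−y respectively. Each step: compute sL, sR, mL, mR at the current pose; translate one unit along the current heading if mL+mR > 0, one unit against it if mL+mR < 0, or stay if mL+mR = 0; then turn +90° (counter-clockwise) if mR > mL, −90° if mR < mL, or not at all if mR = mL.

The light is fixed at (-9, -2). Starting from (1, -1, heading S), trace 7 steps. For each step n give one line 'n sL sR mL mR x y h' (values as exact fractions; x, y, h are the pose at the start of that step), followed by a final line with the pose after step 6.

0 24/25 24/17 1008/425 -12/17 1 -1 S
1 12/5 12/5 24/5 -6/5 1 -2 W
2 120/73 120/109 21840/7957 -60/109 0 -2 N
3 30/37 5/6 365/222 -5/12 0 -1 E
4 24/25 24/17 1008/425 -12/17 1 -1 S
5 12/5 12/5 24/5 -6/5 1 -2 W
6 120/73 120/109 21840/7957 -60/109 0 -2 N
final 0 -1 E

n=0: pose=(1,-1,S); sL=24/25, sR=24/17; mL=1008/425, mR=-12/17; mL+mR=708/425 → advance +1; mR−mL=-1308/425 → turn -1·90°
n=1: pose=(1,-2,W); sL=12/5, sR=12/5; mL=24/5, mR=-6/5; mL+mR=18/5 → advance +1; mR−mL=-6 → turn -1·90°
n=2: pose=(0,-2,N); sL=120/73, sR=120/109; mL=21840/7957, mR=-60/109; mL+mR=17460/7957 → advance +1; mR−mL=-26220/7957 → turn -1·90°
n=3: pose=(0,-1,E); sL=30/37, sR=5/6; mL=365/222, mR=-5/12; mL+mR=545/444 → advance +1; mR−mL=-305/148 → turn -1·90°
n=4: pose=(1,-1,S); sL=24/25, sR=24/17; mL=1008/425, mR=-12/17; mL+mR=708/425 → advance +1; mR−mL=-1308/425 → turn -1·90°
n=5: pose=(1,-2,W); sL=12/5, sR=12/5; mL=24/5, mR=-6/5; mL+mR=18/5 → advance +1; mR−mL=-6 → turn -1·90°
n=6: pose=(0,-2,N); sL=120/73, sR=120/109; mL=21840/7957, mR=-60/109; mL+mR=17460/7957 → advance +1; mR−mL=-26220/7957 → turn -1·90°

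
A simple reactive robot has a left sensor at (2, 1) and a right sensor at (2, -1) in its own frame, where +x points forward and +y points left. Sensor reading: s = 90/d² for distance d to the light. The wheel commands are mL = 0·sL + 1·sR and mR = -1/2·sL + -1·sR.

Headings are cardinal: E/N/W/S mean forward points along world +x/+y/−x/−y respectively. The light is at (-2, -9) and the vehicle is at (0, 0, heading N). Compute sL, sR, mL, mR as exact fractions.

left sensor world pos  = (-1, 2); dL² = 122
right sensor world pos = (1, 2); dR² = 130
sL = 90/122 = 45/61
sR = 90/130 = 9/13
mL = 0·sL + 1·sR = 9/13
mR = -1/2·sL + -1·sR = -1683/1586

45/61 9/13 9/13 -1683/1586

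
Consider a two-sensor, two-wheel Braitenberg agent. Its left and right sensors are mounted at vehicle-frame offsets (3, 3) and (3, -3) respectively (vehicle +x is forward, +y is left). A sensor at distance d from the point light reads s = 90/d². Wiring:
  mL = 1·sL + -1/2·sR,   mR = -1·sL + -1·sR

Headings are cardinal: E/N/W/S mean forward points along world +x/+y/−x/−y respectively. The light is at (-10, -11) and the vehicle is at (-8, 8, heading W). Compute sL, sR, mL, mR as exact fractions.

90/257 18/97 6417/24929 -13356/24929

left sensor world pos  = (-11, 5); dL² = 257
right sensor world pos = (-11, 11); dR² = 485
sL = 90/257 = 90/257
sR = 90/485 = 18/97
mL = 1·sL + -1/2·sR = 6417/24929
mR = -1·sL + -1·sR = -13356/24929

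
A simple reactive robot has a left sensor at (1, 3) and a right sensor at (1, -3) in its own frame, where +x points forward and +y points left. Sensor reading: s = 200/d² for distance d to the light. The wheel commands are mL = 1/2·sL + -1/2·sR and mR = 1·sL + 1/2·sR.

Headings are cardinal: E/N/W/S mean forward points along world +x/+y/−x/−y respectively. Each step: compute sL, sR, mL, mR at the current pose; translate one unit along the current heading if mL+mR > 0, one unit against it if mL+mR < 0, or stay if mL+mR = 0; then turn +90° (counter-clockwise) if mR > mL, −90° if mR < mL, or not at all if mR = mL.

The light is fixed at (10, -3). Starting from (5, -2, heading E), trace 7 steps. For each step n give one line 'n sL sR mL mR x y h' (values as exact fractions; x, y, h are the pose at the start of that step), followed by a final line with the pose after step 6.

0 25/4 10 -15/8 45/4 5 -2 E
1 200/53 40 -960/53 1260/53 6 -2 N
2 100/13 4 24/13 126/13 6 -1 W
3 40 40/13 240/13 540/13 5 -1 S
4 25/4 10 -15/8 45/4 5 -2 E
5 200/53 40 -960/53 1260/53 6 -2 N
6 100/13 4 24/13 126/13 6 -1 W
final 5 -1 S

n=0: pose=(5,-2,E); sL=25/4, sR=10; mL=-15/8, mR=45/4; mL+mR=75/8 → advance +1; mR−mL=105/8 → turn +1·90°
n=1: pose=(6,-2,N); sL=200/53, sR=40; mL=-960/53, mR=1260/53; mL+mR=300/53 → advance +1; mR−mL=2220/53 → turn +1·90°
n=2: pose=(6,-1,W); sL=100/13, sR=4; mL=24/13, mR=126/13; mL+mR=150/13 → advance +1; mR−mL=102/13 → turn +1·90°
n=3: pose=(5,-1,S); sL=40, sR=40/13; mL=240/13, mR=540/13; mL+mR=60 → advance +1; mR−mL=300/13 → turn +1·90°
n=4: pose=(5,-2,E); sL=25/4, sR=10; mL=-15/8, mR=45/4; mL+mR=75/8 → advance +1; mR−mL=105/8 → turn +1·90°
n=5: pose=(6,-2,N); sL=200/53, sR=40; mL=-960/53, mR=1260/53; mL+mR=300/53 → advance +1; mR−mL=2220/53 → turn +1·90°
n=6: pose=(6,-1,W); sL=100/13, sR=4; mL=24/13, mR=126/13; mL+mR=150/13 → advance +1; mR−mL=102/13 → turn +1·90°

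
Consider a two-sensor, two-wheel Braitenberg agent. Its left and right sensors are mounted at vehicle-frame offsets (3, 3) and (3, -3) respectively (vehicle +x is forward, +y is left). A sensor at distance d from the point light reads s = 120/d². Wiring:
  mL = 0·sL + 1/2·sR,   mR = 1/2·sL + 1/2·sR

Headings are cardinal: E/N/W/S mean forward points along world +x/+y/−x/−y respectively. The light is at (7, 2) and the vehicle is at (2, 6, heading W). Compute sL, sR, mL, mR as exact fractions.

24/13 120/113 60/113 2136/1469

left sensor world pos  = (-1, 3); dL² = 65
right sensor world pos = (-1, 9); dR² = 113
sL = 120/65 = 24/13
sR = 120/113 = 120/113
mL = 0·sL + 1/2·sR = 60/113
mR = 1/2·sL + 1/2·sR = 2136/1469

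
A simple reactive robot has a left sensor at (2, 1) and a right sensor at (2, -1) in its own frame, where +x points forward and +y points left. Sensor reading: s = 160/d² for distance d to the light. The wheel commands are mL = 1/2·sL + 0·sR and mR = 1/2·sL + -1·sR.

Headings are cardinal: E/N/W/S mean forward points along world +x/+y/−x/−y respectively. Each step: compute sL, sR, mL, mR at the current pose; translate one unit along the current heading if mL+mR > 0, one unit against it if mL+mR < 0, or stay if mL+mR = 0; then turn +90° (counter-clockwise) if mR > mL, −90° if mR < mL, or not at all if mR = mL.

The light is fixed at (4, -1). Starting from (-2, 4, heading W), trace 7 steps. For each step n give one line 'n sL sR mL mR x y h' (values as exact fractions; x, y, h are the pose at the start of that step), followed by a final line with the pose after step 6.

0 2 8/5 1 -3/5 -2 4 W
1 160/113 32/17 80/113 -2256/1921 -3 4 N
2 16/5 80/17 8/5 -264/85 -3 3 E
3 160/53 32/17 80/53 -336/901 -4 3 S
4 20/13 40/29 10/13 -230/377 -4 2 W
5 32/25 160/89 16/25 -2576/2225 -5 2 N
6 80/29 16/5 40/29 -264/145 -5 1 E
final -6 1 S

n=0: pose=(-2,4,W); sL=2, sR=8/5; mL=1, mR=-3/5; mL+mR=2/5 → advance +1; mR−mL=-8/5 → turn -1·90°
n=1: pose=(-3,4,N); sL=160/113, sR=32/17; mL=80/113, mR=-2256/1921; mL+mR=-896/1921 → advance -1; mR−mL=-32/17 → turn -1·90°
n=2: pose=(-3,3,E); sL=16/5, sR=80/17; mL=8/5, mR=-264/85; mL+mR=-128/85 → advance -1; mR−mL=-80/17 → turn -1·90°
n=3: pose=(-4,3,S); sL=160/53, sR=32/17; mL=80/53, mR=-336/901; mL+mR=1024/901 → advance +1; mR−mL=-32/17 → turn -1·90°
n=4: pose=(-4,2,W); sL=20/13, sR=40/29; mL=10/13, mR=-230/377; mL+mR=60/377 → advance +1; mR−mL=-40/29 → turn -1·90°
n=5: pose=(-5,2,N); sL=32/25, sR=160/89; mL=16/25, mR=-2576/2225; mL+mR=-1152/2225 → advance -1; mR−mL=-160/89 → turn -1·90°
n=6: pose=(-5,1,E); sL=80/29, sR=16/5; mL=40/29, mR=-264/145; mL+mR=-64/145 → advance -1; mR−mL=-16/5 → turn -1·90°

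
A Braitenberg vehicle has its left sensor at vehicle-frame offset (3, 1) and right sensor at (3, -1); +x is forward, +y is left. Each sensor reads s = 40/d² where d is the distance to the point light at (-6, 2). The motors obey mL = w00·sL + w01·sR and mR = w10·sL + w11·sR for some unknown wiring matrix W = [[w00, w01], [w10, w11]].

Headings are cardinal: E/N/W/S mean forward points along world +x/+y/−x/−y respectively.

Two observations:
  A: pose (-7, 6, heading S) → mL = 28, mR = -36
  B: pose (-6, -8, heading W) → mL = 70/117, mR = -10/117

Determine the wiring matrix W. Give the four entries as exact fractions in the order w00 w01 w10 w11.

1/2 1 -1 1/2

obs A: pose=(-7,6,S) → sL=40, sR=8, mL=28, mR=-36
obs B: pose=(-6,-8,W) → sL=4/13, sR=4/9, mL=70/117, mR=-10/117
sensor matrix S = [[40, 8], [4/13, 4/9]]; det S = 1792/117
solve [mL_A; mL_B] = S·[w00; w01] and [mR_A; mR_B] = S·[w10; w11]:
  w00 = 1/2, w01 = 1, w10 = -1, w11 = 1/2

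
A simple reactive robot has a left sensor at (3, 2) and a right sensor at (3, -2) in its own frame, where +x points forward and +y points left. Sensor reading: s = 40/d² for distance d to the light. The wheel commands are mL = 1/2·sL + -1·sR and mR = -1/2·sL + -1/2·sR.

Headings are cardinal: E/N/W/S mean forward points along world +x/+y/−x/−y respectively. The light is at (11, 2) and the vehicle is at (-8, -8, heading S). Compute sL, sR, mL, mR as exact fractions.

20/229 4/61 -306/13969 -1068/13969

left sensor world pos  = (-6, -11); dL² = 458
right sensor world pos = (-10, -11); dR² = 610
sL = 40/458 = 20/229
sR = 40/610 = 4/61
mL = 1/2·sL + -1·sR = -306/13969
mR = -1/2·sL + -1/2·sR = -1068/13969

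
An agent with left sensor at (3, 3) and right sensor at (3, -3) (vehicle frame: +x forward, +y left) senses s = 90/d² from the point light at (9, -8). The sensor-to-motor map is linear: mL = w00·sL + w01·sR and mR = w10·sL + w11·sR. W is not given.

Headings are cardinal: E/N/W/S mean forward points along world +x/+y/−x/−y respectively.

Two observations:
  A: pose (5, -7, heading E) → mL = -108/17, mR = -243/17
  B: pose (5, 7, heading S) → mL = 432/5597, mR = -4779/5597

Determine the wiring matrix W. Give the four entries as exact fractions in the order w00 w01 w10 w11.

1/2 -1/2 -1 -1/2

obs A: pose=(5,-7,E) → sL=90/17, sR=18, mL=-108/17, mR=-243/17
obs B: pose=(5,7,S) → sL=18/29, sR=90/193, mL=432/5597, mR=-4779/5597
sensor matrix S = [[90/17, 18], [18/29, 90/193]]; det S = -828144/95149
solve [mL_A; mL_B] = S·[w00; w01] and [mR_A; mR_B] = S·[w10; w11]:
  w00 = 1/2, w01 = -1/2, w10 = -1, w11 = -1/2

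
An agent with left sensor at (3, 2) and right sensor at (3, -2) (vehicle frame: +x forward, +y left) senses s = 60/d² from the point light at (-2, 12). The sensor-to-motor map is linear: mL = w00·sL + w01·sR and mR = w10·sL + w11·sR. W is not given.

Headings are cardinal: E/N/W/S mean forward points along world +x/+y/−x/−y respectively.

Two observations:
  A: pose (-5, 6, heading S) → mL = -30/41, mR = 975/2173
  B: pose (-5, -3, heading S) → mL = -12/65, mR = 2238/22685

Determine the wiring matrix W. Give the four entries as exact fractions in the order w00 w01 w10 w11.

-1 0 1 -1/2

obs A: pose=(-5,6,S) → sL=30/41, sR=30/53, mL=-30/41, mR=975/2173
obs B: pose=(-5,-3,S) → sL=12/65, sR=60/349, mL=-12/65, mR=2238/22685
sensor matrix S = [[30/41, 30/53], [12/65, 60/349]]; det S = 209952/9858901
solve [mL_A; mL_B] = S·[w00; w01] and [mR_A; mR_B] = S·[w10; w11]:
  w00 = -1, w01 = 0, w10 = 1, w11 = -1/2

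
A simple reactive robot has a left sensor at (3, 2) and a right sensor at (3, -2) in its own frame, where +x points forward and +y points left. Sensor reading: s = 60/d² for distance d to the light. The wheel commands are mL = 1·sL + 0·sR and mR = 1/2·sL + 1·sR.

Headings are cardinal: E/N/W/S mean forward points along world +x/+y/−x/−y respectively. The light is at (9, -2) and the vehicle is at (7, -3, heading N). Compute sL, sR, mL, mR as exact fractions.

3 15 3 33/2

left sensor world pos  = (5, 0); dL² = 20
right sensor world pos = (9, 0); dR² = 4
sL = 60/20 = 3
sR = 60/4 = 15
mL = 1·sL + 0·sR = 3
mR = 1/2·sL + 1·sR = 33/2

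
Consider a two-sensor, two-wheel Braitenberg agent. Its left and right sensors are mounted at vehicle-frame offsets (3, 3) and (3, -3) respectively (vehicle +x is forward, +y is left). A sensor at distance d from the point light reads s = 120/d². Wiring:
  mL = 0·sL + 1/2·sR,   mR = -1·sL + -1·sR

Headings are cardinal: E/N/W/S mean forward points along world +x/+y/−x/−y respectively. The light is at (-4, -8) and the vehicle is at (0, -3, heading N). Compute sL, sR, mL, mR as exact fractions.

24/13 120/113 60/113 -4272/1469

left sensor world pos  = (-3, 0); dL² = 65
right sensor world pos = (3, 0); dR² = 113
sL = 120/65 = 24/13
sR = 120/113 = 120/113
mL = 0·sL + 1/2·sR = 60/113
mR = -1·sL + -1·sR = -4272/1469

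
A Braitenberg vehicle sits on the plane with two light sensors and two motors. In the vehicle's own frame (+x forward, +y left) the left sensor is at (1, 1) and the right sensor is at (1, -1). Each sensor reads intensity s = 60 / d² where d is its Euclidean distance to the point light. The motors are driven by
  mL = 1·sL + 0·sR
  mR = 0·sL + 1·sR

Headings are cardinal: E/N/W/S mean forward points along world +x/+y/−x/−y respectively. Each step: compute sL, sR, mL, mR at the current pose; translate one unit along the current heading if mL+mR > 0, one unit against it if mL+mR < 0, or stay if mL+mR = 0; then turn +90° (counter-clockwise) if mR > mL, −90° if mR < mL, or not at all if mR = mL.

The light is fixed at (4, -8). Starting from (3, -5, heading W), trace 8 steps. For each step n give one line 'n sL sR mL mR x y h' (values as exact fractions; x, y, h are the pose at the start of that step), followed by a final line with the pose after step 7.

n=0: pose=(3,-5,W); sL=15/2, sR=3; mL=15/2, mR=3; mL+mR=21/2 → advance +1; mR−mL=-9/2 → turn -1·90°
n=1: pose=(2,-5,N); sL=12/5, sR=60/17; mL=12/5, mR=60/17; mL+mR=504/85 → advance +1; mR−mL=96/85 → turn +1·90°
n=2: pose=(2,-4,W); sL=10/3, sR=30/17; mL=10/3, mR=30/17; mL+mR=260/51 → advance +1; mR−mL=-80/51 → turn -1·90°
n=3: pose=(1,-4,N); sL=60/41, sR=60/29; mL=60/41, mR=60/29; mL+mR=4200/1189 → advance +1; mR−mL=720/1189 → turn +1·90°
n=4: pose=(1,-3,W); sL=15/8, sR=15/13; mL=15/8, mR=15/13; mL+mR=315/104 → advance +1; mR−mL=-75/104 → turn -1·90°
n=5: pose=(0,-3,N); sL=60/61, sR=4/3; mL=60/61, mR=4/3; mL+mR=424/183 → advance +1; mR−mL=64/183 → turn +1·90°
n=6: pose=(0,-2,W); sL=6/5, sR=30/37; mL=6/5, mR=30/37; mL+mR=372/185 → advance +1; mR−mL=-72/185 → turn -1·90°
n=7: pose=(-1,-2,N); sL=12/17, sR=12/13; mL=12/17, mR=12/13; mL+mR=360/221 → advance +1; mR−mL=48/221 → turn +1·90°

0 15/2 3 15/2 3 3 -5 W
1 12/5 60/17 12/5 60/17 2 -5 N
2 10/3 30/17 10/3 30/17 2 -4 W
3 60/41 60/29 60/41 60/29 1 -4 N
4 15/8 15/13 15/8 15/13 1 -3 W
5 60/61 4/3 60/61 4/3 0 -3 N
6 6/5 30/37 6/5 30/37 0 -2 W
7 12/17 12/13 12/17 12/13 -1 -2 N
final -1 -1 W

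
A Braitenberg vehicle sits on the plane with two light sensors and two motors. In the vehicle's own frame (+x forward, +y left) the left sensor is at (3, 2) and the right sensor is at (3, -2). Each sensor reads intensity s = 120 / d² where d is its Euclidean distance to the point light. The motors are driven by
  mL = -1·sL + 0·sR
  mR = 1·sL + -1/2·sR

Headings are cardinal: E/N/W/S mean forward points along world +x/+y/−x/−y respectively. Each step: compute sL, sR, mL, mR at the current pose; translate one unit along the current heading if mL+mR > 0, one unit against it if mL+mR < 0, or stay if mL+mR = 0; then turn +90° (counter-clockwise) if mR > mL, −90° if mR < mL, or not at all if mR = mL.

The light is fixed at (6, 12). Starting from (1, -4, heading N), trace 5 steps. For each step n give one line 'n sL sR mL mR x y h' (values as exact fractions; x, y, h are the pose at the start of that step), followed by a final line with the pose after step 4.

n=0: pose=(1,-4,N); sL=60/109, sR=60/89; mL=-60/109, mR=2070/9701; mL+mR=-30/89 → advance -1; mR−mL=7410/9701 → turn +1·90°
n=1: pose=(1,-5,W); sL=24/85, sR=120/289; mL=-24/85, mR=108/1445; mL+mR=-60/289 → advance -1; mR−mL=516/1445 → turn +1·90°
n=2: pose=(2,-5,S); sL=30/101, sR=30/109; mL=-30/101, mR=1755/11009; mL+mR=-15/109 → advance -1; mR−mL=5025/11009 → turn +1·90°
n=3: pose=(2,-4,E); sL=120/197, sR=24/65; mL=-120/197, mR=5436/12805; mL+mR=-12/65 → advance -1; mR−mL=13236/12805 → turn +1·90°
n=4: pose=(1,-4,N); sL=60/109, sR=60/89; mL=-60/109, mR=2070/9701; mL+mR=-30/89 → advance -1; mR−mL=7410/9701 → turn +1·90°

0 60/109 60/89 -60/109 2070/9701 1 -4 N
1 24/85 120/289 -24/85 108/1445 1 -5 W
2 30/101 30/109 -30/101 1755/11009 2 -5 S
3 120/197 24/65 -120/197 5436/12805 2 -4 E
4 60/109 60/89 -60/109 2070/9701 1 -4 N
final 1 -5 W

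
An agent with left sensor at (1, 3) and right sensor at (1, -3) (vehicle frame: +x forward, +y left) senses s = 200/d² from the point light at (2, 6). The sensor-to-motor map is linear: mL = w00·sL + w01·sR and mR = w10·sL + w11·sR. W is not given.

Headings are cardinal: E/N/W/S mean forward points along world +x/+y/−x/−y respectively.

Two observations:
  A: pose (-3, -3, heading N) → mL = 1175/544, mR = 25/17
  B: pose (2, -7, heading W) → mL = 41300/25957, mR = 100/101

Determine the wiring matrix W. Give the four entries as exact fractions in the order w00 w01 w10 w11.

obs A: pose=(-3,-3,N) → sL=25/16, sR=50/17, mL=1175/544, mR=25/17
obs B: pose=(2,-7,W) → sL=200/257, sR=200/101, mL=41300/25957, mR=100/101
sensor matrix S = [[25/16, 50/17], [200/257, 200/101]]; det S = 710625/882538
solve [mL_A; mL_B] = S·[w00; w01] and [mR_A; mR_B] = S·[w10; w11]:
  w00 = -1/2, w01 = 1, w10 = 0, w11 = 1/2

-1/2 1 0 1/2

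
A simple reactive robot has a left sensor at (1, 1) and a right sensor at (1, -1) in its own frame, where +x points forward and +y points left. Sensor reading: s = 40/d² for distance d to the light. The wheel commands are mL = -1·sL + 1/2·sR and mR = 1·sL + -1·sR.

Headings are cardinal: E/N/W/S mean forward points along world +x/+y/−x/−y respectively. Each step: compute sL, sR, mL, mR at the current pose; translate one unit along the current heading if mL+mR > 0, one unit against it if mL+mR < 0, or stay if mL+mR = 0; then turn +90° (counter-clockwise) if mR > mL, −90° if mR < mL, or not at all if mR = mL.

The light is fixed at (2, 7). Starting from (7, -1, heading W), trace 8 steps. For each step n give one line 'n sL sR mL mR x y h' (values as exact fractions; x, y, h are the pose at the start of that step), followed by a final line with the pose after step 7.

0 40/97 8/13 -132/1261 -256/1261 7 -1 W
1 20/37 20/49 -610/1813 240/1813 8 -1 N
2 8/25 40/89 -212/2225 -288/2225 8 -2 W
3 2/5 5/16 -39/160 7/80 9 -2 N
4 40/157 40/117 -1540/18369 -1600/18369 9 -3 W
5 4/13 20/81 -194/1053 64/1053 10 -3 N
6 40/193 40/149 -2100/28757 -1760/28757 10 -4 W
7 10/61 5/26 -215/3172 -45/1586 11 -4 S
final 11 -3 E

n=0: pose=(7,-1,W); sL=40/97, sR=8/13; mL=-132/1261, mR=-256/1261; mL+mR=-4/13 → advance -1; mR−mL=-124/1261 → turn -1·90°
n=1: pose=(8,-1,N); sL=20/37, sR=20/49; mL=-610/1813, mR=240/1813; mL+mR=-10/49 → advance -1; mR−mL=850/1813 → turn +1·90°
n=2: pose=(8,-2,W); sL=8/25, sR=40/89; mL=-212/2225, mR=-288/2225; mL+mR=-20/89 → advance -1; mR−mL=-76/2225 → turn -1·90°
n=3: pose=(9,-2,N); sL=2/5, sR=5/16; mL=-39/160, mR=7/80; mL+mR=-5/32 → advance -1; mR−mL=53/160 → turn +1·90°
n=4: pose=(9,-3,W); sL=40/157, sR=40/117; mL=-1540/18369, mR=-1600/18369; mL+mR=-20/117 → advance -1; mR−mL=-20/6123 → turn -1·90°
n=5: pose=(10,-3,N); sL=4/13, sR=20/81; mL=-194/1053, mR=64/1053; mL+mR=-10/81 → advance -1; mR−mL=86/351 → turn +1·90°
n=6: pose=(10,-4,W); sL=40/193, sR=40/149; mL=-2100/28757, mR=-1760/28757; mL+mR=-20/149 → advance -1; mR−mL=340/28757 → turn +1·90°
n=7: pose=(11,-4,S); sL=10/61, sR=5/26; mL=-215/3172, mR=-45/1586; mL+mR=-5/52 → advance -1; mR−mL=125/3172 → turn +1·90°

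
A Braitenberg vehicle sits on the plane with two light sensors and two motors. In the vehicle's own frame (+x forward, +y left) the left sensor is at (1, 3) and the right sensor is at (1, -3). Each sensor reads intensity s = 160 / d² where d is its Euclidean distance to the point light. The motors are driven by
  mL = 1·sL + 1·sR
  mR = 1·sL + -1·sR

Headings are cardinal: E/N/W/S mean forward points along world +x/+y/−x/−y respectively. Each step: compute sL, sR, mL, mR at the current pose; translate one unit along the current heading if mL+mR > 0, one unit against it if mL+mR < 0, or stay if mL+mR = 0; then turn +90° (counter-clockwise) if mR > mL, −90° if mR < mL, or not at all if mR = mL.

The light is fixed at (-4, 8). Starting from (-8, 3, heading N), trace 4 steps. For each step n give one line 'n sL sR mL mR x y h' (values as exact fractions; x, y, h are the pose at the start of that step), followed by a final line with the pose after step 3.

n=0: pose=(-8,3,N); sL=32/13, sR=160/17; mL=2624/221, mR=-1536/221; mL+mR=64/13 → advance +1; mR−mL=-320/17 → turn -1·90°
n=1: pose=(-8,4,E); sL=16, sR=80/29; mL=544/29, mR=384/29; mL+mR=32 → advance +1; mR−mL=-160/29 → turn -1·90°
n=2: pose=(-7,4,S); sL=32/5, sR=160/61; mL=2752/305, mR=1152/305; mL+mR=64/5 → advance +1; mR−mL=-320/61 → turn -1·90°
n=3: pose=(-7,3,W); sL=2, sR=8; mL=10, mR=-6; mL+mR=4 → advance +1; mR−mL=-16 → turn -1·90°

0 32/13 160/17 2624/221 -1536/221 -8 3 N
1 16 80/29 544/29 384/29 -8 4 E
2 32/5 160/61 2752/305 1152/305 -7 4 S
3 2 8 10 -6 -7 3 W
final -8 3 N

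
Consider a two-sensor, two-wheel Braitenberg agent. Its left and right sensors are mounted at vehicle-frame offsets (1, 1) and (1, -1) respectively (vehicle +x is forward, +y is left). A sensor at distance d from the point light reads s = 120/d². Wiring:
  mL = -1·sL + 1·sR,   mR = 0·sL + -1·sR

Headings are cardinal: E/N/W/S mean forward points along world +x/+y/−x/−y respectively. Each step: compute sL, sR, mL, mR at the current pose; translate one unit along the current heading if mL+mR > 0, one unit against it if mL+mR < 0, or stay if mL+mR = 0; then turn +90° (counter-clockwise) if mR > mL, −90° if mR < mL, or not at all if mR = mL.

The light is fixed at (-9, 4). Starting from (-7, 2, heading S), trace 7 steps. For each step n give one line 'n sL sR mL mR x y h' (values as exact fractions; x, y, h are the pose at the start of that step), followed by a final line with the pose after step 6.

0 20/3 12 16/3 -12 -7 2 S
1 24 120 96 -120 -7 3 W
2 30 15/2 -45/2 -15/2 -6 3 N
3 120/13 24 192/13 -24 -6 2 W
4 12 60/13 -96/13 -60/13 -5 2 N
5 24/5 120/13 288/65 -120/13 -5 1 W
6 6 3 -3 -3 -4 1 N
final -4 0 N

n=0: pose=(-7,2,S); sL=20/3, sR=12; mL=16/3, mR=-12; mL+mR=-20/3 → advance -1; mR−mL=-52/3 → turn -1·90°
n=1: pose=(-7,3,W); sL=24, sR=120; mL=96, mR=-120; mL+mR=-24 → advance -1; mR−mL=-216 → turn -1·90°
n=2: pose=(-6,3,N); sL=30, sR=15/2; mL=-45/2, mR=-15/2; mL+mR=-30 → advance -1; mR−mL=15 → turn +1·90°
n=3: pose=(-6,2,W); sL=120/13, sR=24; mL=192/13, mR=-24; mL+mR=-120/13 → advance -1; mR−mL=-504/13 → turn -1·90°
n=4: pose=(-5,2,N); sL=12, sR=60/13; mL=-96/13, mR=-60/13; mL+mR=-12 → advance -1; mR−mL=36/13 → turn +1·90°
n=5: pose=(-5,1,W); sL=24/5, sR=120/13; mL=288/65, mR=-120/13; mL+mR=-24/5 → advance -1; mR−mL=-888/65 → turn -1·90°
n=6: pose=(-4,1,N); sL=6, sR=3; mL=-3, mR=-3; mL+mR=-6 → advance -1; mR−mL=0 → turn +0·90°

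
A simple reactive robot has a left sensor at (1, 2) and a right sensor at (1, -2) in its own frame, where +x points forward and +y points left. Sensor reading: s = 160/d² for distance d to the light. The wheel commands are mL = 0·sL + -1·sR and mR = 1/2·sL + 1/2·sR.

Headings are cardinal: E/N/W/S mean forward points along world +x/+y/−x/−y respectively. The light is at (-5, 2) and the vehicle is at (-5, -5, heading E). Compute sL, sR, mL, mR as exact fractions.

80/13 80/41 -80/41 2160/533

left sensor world pos  = (-4, -3); dL² = 26
right sensor world pos = (-4, -7); dR² = 82
sL = 160/26 = 80/13
sR = 160/82 = 80/41
mL = 0·sL + -1·sR = -80/41
mR = 1/2·sL + 1/2·sR = 2160/533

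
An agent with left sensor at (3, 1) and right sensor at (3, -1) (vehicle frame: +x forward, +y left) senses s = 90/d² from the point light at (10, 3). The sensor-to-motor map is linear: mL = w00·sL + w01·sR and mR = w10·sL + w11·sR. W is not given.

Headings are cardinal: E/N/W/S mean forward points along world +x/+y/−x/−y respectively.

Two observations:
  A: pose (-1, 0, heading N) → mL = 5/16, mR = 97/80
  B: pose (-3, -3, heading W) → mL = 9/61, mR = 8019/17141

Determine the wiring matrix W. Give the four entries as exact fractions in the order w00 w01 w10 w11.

obs A: pose=(-1,0,N) → sL=5/8, sR=9/10, mL=5/16, mR=97/80
obs B: pose=(-3,-3,W) → sL=18/61, sR=90/281, mL=9/61, mR=8019/17141
sensor matrix S = [[5/8, 9/10], [18/61, 90/281]]; det S = -22419/342820
solve [mL_A; mL_B] = S·[w00; w01] and [mR_A; mR_B] = S·[w10; w11]:
  w00 = 1/2, w01 = 0, w10 = 1/2, w11 = 1

1/2 0 1/2 1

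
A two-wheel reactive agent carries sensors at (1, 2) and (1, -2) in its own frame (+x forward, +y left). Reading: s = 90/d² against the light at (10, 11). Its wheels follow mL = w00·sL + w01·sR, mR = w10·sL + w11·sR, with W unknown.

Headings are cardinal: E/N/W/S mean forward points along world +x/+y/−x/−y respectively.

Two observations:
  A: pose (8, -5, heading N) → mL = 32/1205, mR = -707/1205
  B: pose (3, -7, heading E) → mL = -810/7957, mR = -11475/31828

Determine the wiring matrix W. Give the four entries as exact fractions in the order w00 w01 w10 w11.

-1 1 -1/2 -1

obs A: pose=(8,-5,N) → sL=90/241, sR=2/5, mL=32/1205, mR=-707/1205
obs B: pose=(3,-7,E) → sL=45/146, sR=45/218, mL=-810/7957, mR=-11475/31828
sensor matrix S = [[90/241, 2/5], [45/146, 45/218]]; det S = -88596/1917637
solve [mL_A; mL_B] = S·[w00; w01] and [mR_A; mR_B] = S·[w10; w11]:
  w00 = -1, w01 = 1, w10 = -1/2, w11 = -1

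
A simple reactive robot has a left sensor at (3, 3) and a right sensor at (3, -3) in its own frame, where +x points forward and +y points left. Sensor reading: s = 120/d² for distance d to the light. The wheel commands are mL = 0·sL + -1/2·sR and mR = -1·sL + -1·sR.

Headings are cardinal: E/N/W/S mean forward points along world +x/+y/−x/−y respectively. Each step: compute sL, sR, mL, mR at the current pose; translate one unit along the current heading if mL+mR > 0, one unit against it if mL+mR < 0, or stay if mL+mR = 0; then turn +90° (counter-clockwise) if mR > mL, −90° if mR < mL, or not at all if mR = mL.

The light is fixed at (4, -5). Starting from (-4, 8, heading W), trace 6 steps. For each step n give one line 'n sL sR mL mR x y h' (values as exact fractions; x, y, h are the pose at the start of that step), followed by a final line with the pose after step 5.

0 120/221 120/377 -60/377 -5520/6409 -4 8 W
1 30/89 15/34 -15/68 -2355/3026 -3 8 N
2 120/241 120/97 -60/97 -40560/23377 -3 7 E
3 60/53 60/101 -30/101 -9240/5353 -4 7 S
4 120/221 120/377 -60/377 -5520/6409 -4 8 W
5 30/89 15/34 -15/68 -2355/3026 -3 8 N
final -3 7 E

n=0: pose=(-4,8,W); sL=120/221, sR=120/377; mL=-60/377, mR=-5520/6409; mL+mR=-6540/6409 → advance -1; mR−mL=-4500/6409 → turn -1·90°
n=1: pose=(-3,8,N); sL=30/89, sR=15/34; mL=-15/68, mR=-2355/3026; mL+mR=-6045/6052 → advance -1; mR−mL=-3375/6052 → turn -1·90°
n=2: pose=(-3,7,E); sL=120/241, sR=120/97; mL=-60/97, mR=-40560/23377; mL+mR=-55020/23377 → advance -1; mR−mL=-26100/23377 → turn -1·90°
n=3: pose=(-4,7,S); sL=60/53, sR=60/101; mL=-30/101, mR=-9240/5353; mL+mR=-10830/5353 → advance -1; mR−mL=-7650/5353 → turn -1·90°
n=4: pose=(-4,8,W); sL=120/221, sR=120/377; mL=-60/377, mR=-5520/6409; mL+mR=-6540/6409 → advance -1; mR−mL=-4500/6409 → turn -1·90°
n=5: pose=(-3,8,N); sL=30/89, sR=15/34; mL=-15/68, mR=-2355/3026; mL+mR=-6045/6052 → advance -1; mR−mL=-3375/6052 → turn -1·90°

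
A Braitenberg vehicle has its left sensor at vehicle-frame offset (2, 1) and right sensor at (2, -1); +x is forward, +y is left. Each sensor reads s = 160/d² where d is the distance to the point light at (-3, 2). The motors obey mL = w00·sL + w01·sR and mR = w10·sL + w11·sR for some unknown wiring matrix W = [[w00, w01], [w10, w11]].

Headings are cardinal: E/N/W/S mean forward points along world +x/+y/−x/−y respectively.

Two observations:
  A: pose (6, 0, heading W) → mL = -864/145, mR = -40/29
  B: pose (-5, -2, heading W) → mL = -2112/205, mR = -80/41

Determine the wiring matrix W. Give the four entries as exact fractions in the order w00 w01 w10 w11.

-1 -1 -1/2 0

obs A: pose=(6,0,W) → sL=80/29, sR=16/5, mL=-864/145, mR=-40/29
obs B: pose=(-5,-2,W) → sL=160/41, sR=32/5, mL=-2112/205, mR=-80/41
sensor matrix S = [[80/29, 16/5], [160/41, 32/5]]; det S = 6144/1189
solve [mL_A; mL_B] = S·[w00; w01] and [mR_A; mR_B] = S·[w10; w11]:
  w00 = -1, w01 = -1, w10 = -1/2, w11 = 0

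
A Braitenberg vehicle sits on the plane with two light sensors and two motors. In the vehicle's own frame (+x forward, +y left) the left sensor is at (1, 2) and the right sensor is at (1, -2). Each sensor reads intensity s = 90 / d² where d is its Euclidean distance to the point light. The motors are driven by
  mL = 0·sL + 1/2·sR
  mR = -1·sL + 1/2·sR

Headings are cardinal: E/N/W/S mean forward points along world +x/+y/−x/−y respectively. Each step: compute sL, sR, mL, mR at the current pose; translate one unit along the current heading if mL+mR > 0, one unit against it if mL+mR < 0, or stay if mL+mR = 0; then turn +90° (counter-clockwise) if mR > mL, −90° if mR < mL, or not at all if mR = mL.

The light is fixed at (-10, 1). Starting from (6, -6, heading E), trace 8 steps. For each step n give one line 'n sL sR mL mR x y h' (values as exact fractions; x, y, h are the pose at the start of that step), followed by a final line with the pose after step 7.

n=0: pose=(6,-6,E); sL=45/157, sR=9/37; mL=9/74, mR=-1917/11618; mL+mR=-252/5809 → advance -1; mR−mL=-45/157 → turn -1·90°
n=1: pose=(5,-6,S); sL=90/353, sR=90/233; mL=45/233, mR=-5085/82249; mL+mR=10800/82249 → advance +1; mR−mL=-90/353 → turn -1·90°
n=2: pose=(5,-7,W); sL=45/148, sR=45/116; mL=45/232, mR=-945/8584; mL+mR=90/1073 → advance +1; mR−mL=-45/148 → turn -1·90°
n=3: pose=(4,-7,N); sL=90/193, sR=18/61; mL=9/61, mR=-3753/11773; mL+mR=-2016/11773 → advance -1; mR−mL=-90/193 → turn -1·90°
n=4: pose=(4,-8,E); sL=45/137, sR=45/173; mL=45/346, mR=-9405/47402; mL+mR=-1620/23701 → advance -1; mR−mL=-45/137 → turn -1·90°
n=5: pose=(3,-8,S); sL=18/65, sR=90/221; mL=45/221, mR=-81/1105; mL+mR=144/1105 → advance +1; mR−mL=-18/65 → turn -1·90°
n=6: pose=(3,-9,W); sL=5/16, sR=45/104; mL=45/208, mR=-5/52; mL+mR=25/208 → advance +1; mR−mL=-5/16 → turn -1·90°
n=7: pose=(2,-9,N); sL=90/181, sR=90/277; mL=45/277, mR=-16785/50137; mL+mR=-8640/50137 → advance -1; mR−mL=-90/181 → turn -1·90°

0 45/157 9/37 9/74 -1917/11618 6 -6 E
1 90/353 90/233 45/233 -5085/82249 5 -6 S
2 45/148 45/116 45/232 -945/8584 5 -7 W
3 90/193 18/61 9/61 -3753/11773 4 -7 N
4 45/137 45/173 45/346 -9405/47402 4 -8 E
5 18/65 90/221 45/221 -81/1105 3 -8 S
6 5/16 45/104 45/208 -5/52 3 -9 W
7 90/181 90/277 45/277 -16785/50137 2 -9 N
final 2 -10 E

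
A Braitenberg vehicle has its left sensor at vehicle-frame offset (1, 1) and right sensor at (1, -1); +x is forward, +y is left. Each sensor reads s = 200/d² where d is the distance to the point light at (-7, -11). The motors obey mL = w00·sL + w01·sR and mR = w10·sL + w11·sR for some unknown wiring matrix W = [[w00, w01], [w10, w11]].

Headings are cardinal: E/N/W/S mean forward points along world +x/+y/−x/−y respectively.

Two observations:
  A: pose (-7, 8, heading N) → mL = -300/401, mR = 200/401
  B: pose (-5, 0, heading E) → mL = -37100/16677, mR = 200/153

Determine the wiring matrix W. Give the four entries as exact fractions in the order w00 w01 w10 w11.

-1 -1/2 1 0

obs A: pose=(-7,8,N) → sL=200/401, sR=200/401, mL=-300/401, mR=200/401
obs B: pose=(-5,0,E) → sL=200/153, sR=200/109, mL=-37100/16677, mR=200/153
sensor matrix S = [[200/401, 200/401], [200/153, 200/109]]; det S = 1760000/6687477
solve [mL_A; mL_B] = S·[w00; w01] and [mR_A; mR_B] = S·[w10; w11]:
  w00 = -1, w01 = -1/2, w10 = 1, w11 = 0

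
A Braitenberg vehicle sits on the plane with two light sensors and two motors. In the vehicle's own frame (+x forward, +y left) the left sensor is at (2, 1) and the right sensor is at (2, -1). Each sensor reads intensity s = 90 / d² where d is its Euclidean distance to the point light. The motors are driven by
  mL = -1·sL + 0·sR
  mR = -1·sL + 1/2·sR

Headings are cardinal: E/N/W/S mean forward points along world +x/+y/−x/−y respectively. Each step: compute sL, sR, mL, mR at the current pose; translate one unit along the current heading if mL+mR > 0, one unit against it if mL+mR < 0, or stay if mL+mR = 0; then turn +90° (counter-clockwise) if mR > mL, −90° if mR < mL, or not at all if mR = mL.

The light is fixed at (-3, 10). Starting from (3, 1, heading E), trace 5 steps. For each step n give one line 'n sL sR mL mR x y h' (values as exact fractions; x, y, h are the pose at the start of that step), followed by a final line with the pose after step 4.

n=0: pose=(3,1,E); sL=45/64, sR=45/82; mL=-45/64, mR=-1125/2624; mL+mR=-1485/1312 → advance -1; mR−mL=45/164 → turn +1·90°
n=1: pose=(2,1,N); sL=18/13, sR=18/17; mL=-18/13, mR=-189/221; mL+mR=-495/221 → advance -1; mR−mL=9/17 → turn +1·90°
n=2: pose=(2,0,W); sL=9/13, sR=1; mL=-9/13, mR=-5/26; mL+mR=-23/26 → advance -1; mR−mL=1/2 → turn +1·90°
n=3: pose=(3,0,S); sL=90/193, sR=90/169; mL=-90/193, mR=-6525/32617; mL+mR=-21735/32617 → advance -1; mR−mL=45/169 → turn +1·90°
n=4: pose=(3,1,E); sL=45/64, sR=45/82; mL=-45/64, mR=-1125/2624; mL+mR=-1485/1312 → advance -1; mR−mL=45/164 → turn +1·90°

0 45/64 45/82 -45/64 -1125/2624 3 1 E
1 18/13 18/17 -18/13 -189/221 2 1 N
2 9/13 1 -9/13 -5/26 2 0 W
3 90/193 90/169 -90/193 -6525/32617 3 0 S
4 45/64 45/82 -45/64 -1125/2624 3 1 E
final 2 1 N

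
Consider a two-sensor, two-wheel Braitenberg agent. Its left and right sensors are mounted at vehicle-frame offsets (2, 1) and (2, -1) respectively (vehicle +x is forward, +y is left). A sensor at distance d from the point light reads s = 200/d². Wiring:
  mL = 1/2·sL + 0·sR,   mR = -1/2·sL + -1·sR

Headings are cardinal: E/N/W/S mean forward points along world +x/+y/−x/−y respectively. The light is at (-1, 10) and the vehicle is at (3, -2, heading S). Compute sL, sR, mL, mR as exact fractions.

left sensor world pos  = (4, -4); dL² = 221
right sensor world pos = (2, -4); dR² = 205
sL = 200/221 = 200/221
sR = 200/205 = 40/41
mL = 1/2·sL + 0·sR = 100/221
mR = -1/2·sL + -1·sR = -12940/9061

200/221 40/41 100/221 -12940/9061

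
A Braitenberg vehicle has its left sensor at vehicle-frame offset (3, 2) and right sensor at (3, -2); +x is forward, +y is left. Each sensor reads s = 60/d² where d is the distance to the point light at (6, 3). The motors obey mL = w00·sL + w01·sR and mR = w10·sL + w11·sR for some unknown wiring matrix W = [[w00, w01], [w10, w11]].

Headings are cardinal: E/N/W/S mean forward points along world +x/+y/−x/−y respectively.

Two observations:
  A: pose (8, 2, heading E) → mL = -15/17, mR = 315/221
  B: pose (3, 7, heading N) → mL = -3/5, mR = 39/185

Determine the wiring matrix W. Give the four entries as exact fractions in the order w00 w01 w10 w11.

0 -1/2 1 -1/2

obs A: pose=(8,2,E) → sL=30/13, sR=30/17, mL=-15/17, mR=315/221
obs B: pose=(3,7,N) → sL=30/37, sR=6/5, mL=-3/5, mR=39/185
sensor matrix S = [[30/13, 30/17], [30/37, 6/5]]; det S = 10944/8177
solve [mL_A; mL_B] = S·[w00; w01] and [mR_A; mR_B] = S·[w10; w11]:
  w00 = 0, w01 = -1/2, w10 = 1, w11 = -1/2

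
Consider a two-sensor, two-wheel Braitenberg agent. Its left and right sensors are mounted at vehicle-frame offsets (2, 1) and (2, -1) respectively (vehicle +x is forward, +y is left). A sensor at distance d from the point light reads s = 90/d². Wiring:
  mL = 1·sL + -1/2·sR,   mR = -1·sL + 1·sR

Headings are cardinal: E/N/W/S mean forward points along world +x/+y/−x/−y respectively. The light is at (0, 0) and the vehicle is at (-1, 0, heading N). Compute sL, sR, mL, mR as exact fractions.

45/4 45/2 0 45/4

left sensor world pos  = (-2, 2); dL² = 8
right sensor world pos = (0, 2); dR² = 4
sL = 90/8 = 45/4
sR = 90/4 = 45/2
mL = 1·sL + -1/2·sR = 0
mR = -1·sL + 1·sR = 45/4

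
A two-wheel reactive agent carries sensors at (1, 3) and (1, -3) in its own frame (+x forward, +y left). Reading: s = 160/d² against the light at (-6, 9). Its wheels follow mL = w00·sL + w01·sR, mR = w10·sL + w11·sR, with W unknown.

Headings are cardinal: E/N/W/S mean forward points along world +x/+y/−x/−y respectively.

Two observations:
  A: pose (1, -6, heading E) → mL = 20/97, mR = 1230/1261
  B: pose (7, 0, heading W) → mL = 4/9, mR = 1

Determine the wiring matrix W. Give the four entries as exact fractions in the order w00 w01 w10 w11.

obs A: pose=(1,-6,E) → sL=10/13, sR=40/97, mL=20/97, mR=1230/1261
obs B: pose=(7,0,W) → sL=5/9, sR=8/9, mL=4/9, mR=1
sensor matrix S = [[10/13, 40/97], [5/9, 8/9]]; det S = 1720/3783
solve [mL_A; mL_B] = S·[w00; w01] and [mR_A; mR_B] = S·[w10; w11]:
  w00 = 0, w01 = 1/2, w10 = 1, w11 = 1/2

0 1/2 1 1/2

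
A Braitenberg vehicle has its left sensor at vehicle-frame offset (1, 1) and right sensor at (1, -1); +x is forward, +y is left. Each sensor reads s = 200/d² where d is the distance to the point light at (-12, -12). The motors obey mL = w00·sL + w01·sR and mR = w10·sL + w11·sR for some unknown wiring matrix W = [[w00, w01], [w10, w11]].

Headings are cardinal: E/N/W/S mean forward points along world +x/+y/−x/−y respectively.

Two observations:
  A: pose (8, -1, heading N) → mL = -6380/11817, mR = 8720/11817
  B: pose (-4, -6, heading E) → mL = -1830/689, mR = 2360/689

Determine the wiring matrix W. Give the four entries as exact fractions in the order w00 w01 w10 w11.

obs A: pose=(8,-1,N) → sL=40/101, sR=40/117, mL=-6380/11817, mR=8720/11817
obs B: pose=(-4,-6,E) → sL=20/13, sR=100/53, mL=-1830/689, mR=2360/689
sensor matrix S = [[40/101, 40/117], [20/13, 100/53]]; det S = 1801600/8141913
solve [mL_A; mL_B] = S·[w00; w01] and [mR_A; mR_B] = S·[w10; w11]:
  w00 = -1/2, w01 = -1, w10 = 1, w11 = 1

-1/2 -1 1 1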